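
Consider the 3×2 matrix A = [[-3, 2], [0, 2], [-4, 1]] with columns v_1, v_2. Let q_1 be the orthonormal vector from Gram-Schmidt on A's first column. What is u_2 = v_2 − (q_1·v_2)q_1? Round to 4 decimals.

v_1 = (-3, 0, -4); ‖v_1‖ = 5.0000, so q_1 = (-0.6000, 0.0000, -0.8000).
q_1·v_2 = (-0.6000)·2 + 0.0000·2 + (-0.8000)·1 = -2.0000.
u_2 = v_2 + 2.0000·q_1 = (0.8000, 2.0000, -0.6000).

u_2 = (0.8000, 2.0000, -0.6000)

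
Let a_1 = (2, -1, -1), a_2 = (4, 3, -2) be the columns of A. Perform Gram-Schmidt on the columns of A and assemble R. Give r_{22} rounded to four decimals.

q_1 = a_1/‖a_1‖ = (2, -1, -1)/2.4495 = (0.8165, -0.4082, -0.4082).
r_{12} = q_1·a_2 = 2.8577.
u_2 = a_2 − 2.8577·q_1 = (1.6667, 4.1667, -0.8333).
r_{22} = ‖u_2‖ = 4.5644.

r_{22} = 4.5644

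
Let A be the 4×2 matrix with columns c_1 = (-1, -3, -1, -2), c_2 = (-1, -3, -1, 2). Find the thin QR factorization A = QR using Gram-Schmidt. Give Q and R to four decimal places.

Q = [[-0.2582, -0.1557], [-0.7746, -0.4671], [-0.2582, -0.1557], [-0.5164, 0.8563]], R = [[3.8730, 1.8074], [0.0000, 3.4254]]

q_1 = c_1/‖c_1‖ = (-1, -3, -1, -2)/3.8730 = (-0.2582, -0.7746, -0.2582, -0.5164).
r_{12} = q_1·c_2 = 1.8074.
u_2 = c_2 − 1.8074·q_1 = (-0.5333, -1.6000, -0.5333, 2.9333).
‖u_2‖ = 3.4254, so q_2 = (-0.1557, -0.4671, -0.1557, 0.8563).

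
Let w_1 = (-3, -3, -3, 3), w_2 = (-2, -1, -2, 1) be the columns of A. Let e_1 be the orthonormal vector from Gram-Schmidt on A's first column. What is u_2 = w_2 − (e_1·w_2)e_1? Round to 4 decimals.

w_1 = (-3, -3, -3, 3); ‖w_1‖ = 6.0000, so e_1 = (-0.5000, -0.5000, -0.5000, 0.5000).
e_1·w_2 = (-0.5000)·(-2) + (-0.5000)·(-1) + (-0.5000)·(-2) + 0.5000·1 = 3.0000.
u_2 = w_2 − 3.0000·e_1 = (-0.5000, 0.5000, -0.5000, -0.5000).

u_2 = (-0.5000, 0.5000, -0.5000, -0.5000)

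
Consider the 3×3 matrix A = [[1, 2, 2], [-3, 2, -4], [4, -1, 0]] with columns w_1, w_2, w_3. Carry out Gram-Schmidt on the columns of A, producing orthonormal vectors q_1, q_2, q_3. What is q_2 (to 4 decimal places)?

w_1 = (1, -3, 4); ‖w_1‖ = 5.0990, so q_1 = (0.1961, -0.5883, 0.7845).
q_1·w_2 = 0.1961·2 + (-0.5883)·2 + 0.7845·(-1) = -1.5689.
u_2 = w_2 + 1.5689·q_1 = (2.3077, 1.0769, 0.2308).
‖u_2‖ = 2.5570, so q_2 = (0.9025, 0.4212, 0.0902).

q_2 = (0.9025, 0.4212, 0.0902)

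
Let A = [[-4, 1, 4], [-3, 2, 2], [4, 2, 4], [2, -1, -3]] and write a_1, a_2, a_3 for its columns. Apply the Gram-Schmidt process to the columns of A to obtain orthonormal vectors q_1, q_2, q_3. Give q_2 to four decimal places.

q_1 = a_1/‖a_1‖ = (-4, -3, 4, 2)/6.7082 = (-0.5963, -0.4472, 0.5963, 0.2981).
r_{12} = q_1·a_2 = -0.5963.
u_2 = a_2 + 0.5963·q_1 = (0.6444, 1.7333, 2.3556, -0.8222).
‖u_2‖ = 3.1056, so q_2 = (0.2075, 0.5581, 0.7585, -0.2648).

q_2 = (0.2075, 0.5581, 0.7585, -0.2648)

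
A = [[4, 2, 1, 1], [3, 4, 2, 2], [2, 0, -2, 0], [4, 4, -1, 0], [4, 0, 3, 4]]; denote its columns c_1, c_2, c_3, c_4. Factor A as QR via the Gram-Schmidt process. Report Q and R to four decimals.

c_1 = (4, 3, 2, 4, 4); ‖c_1‖ = 7.8102, so q_1 = (0.5121, 0.3841, 0.2561, 0.5121, 0.5121).
q_1·c_2 = 0.5121·2 + 0.3841·4 + 0.2561·0 + 0.5121·4 + 0.5121·0 = 4.6093.
u_2 = c_2 − 4.6093·q_1 = (-0.3607, 2.2295, -1.1803, 1.6393, -2.3607).
‖u_2‖ = 3.8411, so q_2 = (-0.0939, 0.5804, -0.3073, 0.4268, -0.6146).
q_1·c_3 = 0.5121·1 + 0.3841·2 + 0.2561·(-2) + 0.5121·(-1) + 0.5121·3 = 1.7925; q_2·c_3 = (-0.0939)·1 + 0.5804·2 + (-0.3073)·(-2) + 0.4268·(-1) + (-0.6146)·3 = -0.5890.
u_3 = c_3 − 1.7925·q_1 + 0.5890·q_2 = (0.0267, 1.6533, -2.6400, -1.6667, 1.7200).
‖u_3‖ = 3.9294, so q_3 = (0.0068, 0.4208, -0.6719, -0.4242, 0.4377).
q_1·c_4 = 0.5121·1 + 0.3841·2 + 0.2561·0 + 0.5121·0 + 0.5121·4 = 3.3290; q_2·c_4 = (-0.0939)·1 + 0.5804·2 + (-0.3073)·0 + 0.4268·0 + (-0.6146)·4 = -1.3913; q_3·c_4 = 0.0068·1 + 0.4208·2 + (-0.6719)·0 + (-0.4242)·0 + 0.4377·4 = 2.5992.
u_4 = c_4 − 3.3290·q_1 + 1.3913·q_2 − 2.5992·q_3 = (-0.8532, 0.4352, 0.4663, -0.0086, 0.3022).
‖u_4‖ = 1.1074, so q_4 = (-0.7705, 0.3930, 0.4211, -0.0078, 0.2729).

Q = [[0.5121, -0.0939, 0.0068, -0.7705], [0.3841, 0.5804, 0.4208, 0.3930], [0.2561, -0.3073, -0.6719, 0.4211], [0.5121, 0.4268, -0.4242, -0.0078], [0.5121, -0.6146, 0.4377, 0.2729]], R = [[7.8102, 4.6093, 1.7925, 3.3290], [0.0000, 3.8411, -0.5890, -1.3913], [0.0000, 0.0000, 3.9294, 2.5992], [0.0000, 0.0000, 0.0000, 1.1074]]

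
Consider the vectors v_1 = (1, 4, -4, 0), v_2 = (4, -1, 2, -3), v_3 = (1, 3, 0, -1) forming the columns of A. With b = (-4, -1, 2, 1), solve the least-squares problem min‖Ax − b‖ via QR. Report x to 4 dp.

v_1 = (1, 4, -4, 0); ‖v_1‖ = 5.7446, so e_1 = (0.1741, 0.6963, -0.6963, 0.0000).
e_1·v_2 = 0.1741·4 + 0.6963·(-1) + (-0.6963)·2 + 0.0000·(-3) = -1.3926.
u_2 = v_2 + 1.3926·e_1 = (4.2424, -0.0303, 1.0303, -3.0000).
‖u_2‖ = 5.2972, so e_2 = (0.8009, -0.0057, 0.1945, -0.5663).
e_1·v_3 = 0.1741·1 + 0.6963·3 + (-0.6963)·0 + 0.0000·(-1) = 2.2630; e_2·v_3 = 0.8009·1 + (-0.0057)·3 + 0.1945·0 + (-0.5663)·(-1) = 1.3500.
u_3 = v_3 − 2.2630·e_1 − 1.3500·e_2 = (-0.4752, 1.4320, 1.3132, -0.2354).
‖u_3‖ = 2.0140, so e_3 = (-0.2359, 0.7110, 0.6520, -0.1169).
Qᵀb = (-2.7852, -3.3751, 1.4199).
Back-substitute: x_3 = 1.4199/2.0140 = 0.7050.
x_2 = (-3.3751 − 1.3500·0.7050)/5.2972 = -0.8168.
x_1 = (-2.7852 + 1.3926·(-0.8168) − 2.2630·0.7050)/5.7446 = -0.9606.

x = (-0.9606, -0.8168, 0.7050)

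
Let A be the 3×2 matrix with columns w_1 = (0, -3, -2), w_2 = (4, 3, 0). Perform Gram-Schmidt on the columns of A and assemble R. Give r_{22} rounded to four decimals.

w_1 = (0, -3, -2); ‖w_1‖ = 3.6056, so e_1 = (0.0000, -0.8321, -0.5547).
e_1·w_2 = 0.0000·4 + (-0.8321)·3 + (-0.5547)·0 = -2.4962.
u_2 = w_2 + 2.4962·e_1 = (4.0000, 0.9231, -1.3846).
r_{22} = ‖u_2‖ = 4.3323.

r_{22} = 4.3323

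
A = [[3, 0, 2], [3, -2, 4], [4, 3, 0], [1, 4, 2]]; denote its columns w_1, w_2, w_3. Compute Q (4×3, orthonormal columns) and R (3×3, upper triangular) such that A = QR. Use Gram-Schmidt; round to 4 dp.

w_1 = (3, 3, 4, 1); ‖w_1‖ = 5.9161, so q_1 = (0.5071, 0.5071, 0.6761, 0.1690).
q_1·w_2 = 0.5071·0 + 0.5071·(-2) + 0.6761·3 + 0.1690·4 = 1.6903.
u_2 = w_2 − 1.6903·q_1 = (-0.8571, -2.8571, 1.8571, 3.7143).
‖u_2‖ = 5.1130, so q_2 = (-0.1676, -0.5588, 0.3632, 0.7264).
q_1·w_3 = 0.5071·2 + 0.5071·4 + 0.6761·0 + 0.1690·2 = 3.3806; q_2·w_3 = (-0.1676)·2 + (-0.5588)·4 + 0.3632·0 + 0.7264·2 = -1.1176.
u_3 = w_3 − 3.3806·q_1 + 1.1176·q_2 = (0.0984, 1.6612, -1.8798, 2.2404).
‖u_3‖ = 3.3649, so q_3 = (0.0292, 0.4937, -0.5586, 0.6658).

Q = [[0.5071, -0.1676, 0.0292], [0.5071, -0.5588, 0.4937], [0.6761, 0.3632, -0.5586], [0.1690, 0.7264, 0.6658]], R = [[5.9161, 1.6903, 3.3806], [0.0000, 5.1130, -1.1176], [0.0000, 0.0000, 3.3649]]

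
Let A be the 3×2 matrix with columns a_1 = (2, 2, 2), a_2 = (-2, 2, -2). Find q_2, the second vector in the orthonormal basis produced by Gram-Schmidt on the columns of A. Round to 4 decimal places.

a_1 = (2, 2, 2); ‖a_1‖ = 3.4641, so q_1 = (0.5774, 0.5774, 0.5774).
q_1·a_2 = 0.5774·(-2) + 0.5774·2 + 0.5774·(-2) = -1.1547.
u_2 = a_2 + 1.1547·q_1 = (-1.3333, 2.6667, -1.3333).
‖u_2‖ = 3.2660, so q_2 = (-0.4082, 0.8165, -0.4082).

q_2 = (-0.4082, 0.8165, -0.4082)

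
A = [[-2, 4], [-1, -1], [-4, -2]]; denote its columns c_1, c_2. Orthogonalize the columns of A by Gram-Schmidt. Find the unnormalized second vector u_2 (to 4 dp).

u_2 = (4.0952, -0.9524, -1.8095)

c_1 = (-2, -1, -4); ‖c_1‖ = 4.5826, so q_1 = (-0.4364, -0.2182, -0.8729).
q_1·c_2 = (-0.4364)·4 + (-0.2182)·(-1) + (-0.8729)·(-2) = 0.2182.
u_2 = c_2 − 0.2182·q_1 = (4.0952, -0.9524, -1.8095).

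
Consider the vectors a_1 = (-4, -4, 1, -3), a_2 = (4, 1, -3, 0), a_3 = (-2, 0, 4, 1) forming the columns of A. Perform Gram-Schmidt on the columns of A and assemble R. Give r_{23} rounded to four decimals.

r_{23} = -4.1165

e_1 = a_1/‖a_1‖ = (-4, -4, 1, -3)/6.4807 = (-0.6172, -0.6172, 0.1543, -0.4629).
r_{12} = e_1·a_2 = -3.5490.
u_2 = a_2 + 3.5490·e_1 = (1.8095, -1.1905, -2.4524, -1.6429).
‖u_2‖ = 3.6613, so e_2 = (0.4942, -0.3252, -0.6698, -0.4487).
r_{23} = e_2·a_3 = -4.1165.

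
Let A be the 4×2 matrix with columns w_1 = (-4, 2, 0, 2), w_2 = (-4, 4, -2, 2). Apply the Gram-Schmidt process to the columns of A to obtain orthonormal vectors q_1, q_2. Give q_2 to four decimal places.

w_1 = (-4, 2, 0, 2); ‖w_1‖ = 4.8990, so q_1 = (-0.8165, 0.4082, 0.0000, 0.4082).
q_1·w_2 = (-0.8165)·(-4) + 0.4082·4 + 0.0000·(-2) + 0.4082·2 = 5.7155.
u_2 = w_2 − 5.7155·q_1 = (0.6667, 1.6667, -2.0000, -0.3333).
‖u_2‖ = 2.7080, so q_2 = (0.2462, 0.6155, -0.7385, -0.1231).

q_2 = (0.2462, 0.6155, -0.7385, -0.1231)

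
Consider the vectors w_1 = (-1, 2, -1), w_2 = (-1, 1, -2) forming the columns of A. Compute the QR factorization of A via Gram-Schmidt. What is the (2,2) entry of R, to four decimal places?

r_{22} = 1.3540

w_1 = (-1, 2, -1); ‖w_1‖ = 2.4495, so e_1 = (-0.4082, 0.8165, -0.4082).
e_1·w_2 = (-0.4082)·(-1) + 0.8165·1 + (-0.4082)·(-2) = 2.0412.
u_2 = w_2 − 2.0412·e_1 = (-0.1667, -0.6667, -1.1667).
r_{22} = ‖u_2‖ = 1.3540.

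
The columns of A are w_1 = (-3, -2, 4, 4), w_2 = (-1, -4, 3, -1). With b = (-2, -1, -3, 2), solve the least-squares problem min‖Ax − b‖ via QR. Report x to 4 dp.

x = (0.2377, -0.3525)

q_1 = w_1/‖w_1‖ = (-3, -2, 4, 4)/6.7082 = (-0.4472, -0.2981, 0.5963, 0.5963).
r_{12} = q_1·w_2 = 2.8324.
u_2 = w_2 − 2.8324·q_1 = (0.2667, -3.1556, 1.3111, -2.6889).
‖u_2‖ = 4.3563, so q_2 = (0.0612, -0.7244, 0.3010, -0.6172).
Qᵀb = (0.5963, -1.5354).
Back-substitute: x_2 = -1.5354/4.3563 = -0.3525.
x_1 = (0.5963 − 2.8324·(-0.3525))/6.7082 = 0.2377.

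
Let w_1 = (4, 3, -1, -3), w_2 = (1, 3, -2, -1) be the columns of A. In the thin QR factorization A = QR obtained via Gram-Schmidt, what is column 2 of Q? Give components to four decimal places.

w_1 = (4, 3, -1, -3); ‖w_1‖ = 5.9161, so q_1 = (0.6761, 0.5071, -0.1690, -0.5071).
q_1·w_2 = 0.6761·1 + 0.5071·3 + (-0.1690)·(-2) + (-0.5071)·(-1) = 3.0426.
u_2 = w_2 − 3.0426·q_1 = (-1.0571, 1.4571, -1.4857, 0.5429).
‖u_2‖ = 2.3964, so q_2 = (-0.4411, 0.6080, -0.6200, 0.2265).

q_2 = (-0.4411, 0.6080, -0.6200, 0.2265)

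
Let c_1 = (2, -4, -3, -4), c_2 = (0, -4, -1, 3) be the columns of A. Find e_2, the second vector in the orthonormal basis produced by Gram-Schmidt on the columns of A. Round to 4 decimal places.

e_2 = (-0.0623, -0.6768, -0.1069, 0.7257)

e_1 = c_1/‖c_1‖ = (2, -4, -3, -4)/6.7082 = (0.2981, -0.5963, -0.4472, -0.5963).
r_{12} = e_1·c_2 = 1.0435.
u_2 = c_2 − 1.0435·e_1 = (-0.3111, -3.3778, -0.5333, 3.6222).
‖u_2‖ = 4.9911, so e_2 = (-0.0623, -0.6768, -0.1069, 0.7257).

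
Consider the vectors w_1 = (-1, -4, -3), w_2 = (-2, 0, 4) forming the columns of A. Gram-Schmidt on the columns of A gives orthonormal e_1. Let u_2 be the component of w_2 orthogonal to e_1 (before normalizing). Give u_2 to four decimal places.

e_1 = w_1/‖w_1‖ = (-1, -4, -3)/5.0990 = (-0.1961, -0.7845, -0.5883).
r_{12} = e_1·w_2 = -1.9612.
u_2 = w_2 + 1.9612·e_1 = (-2.3846, -1.5385, 2.8462).

u_2 = (-2.3846, -1.5385, 2.8462)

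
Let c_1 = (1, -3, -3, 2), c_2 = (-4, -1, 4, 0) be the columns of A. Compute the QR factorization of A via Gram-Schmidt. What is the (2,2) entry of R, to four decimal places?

r_{22} = 5.0648

c_1 = (1, -3, -3, 2); ‖c_1‖ = 4.7958, so q_1 = (0.2085, -0.6255, -0.6255, 0.4170).
q_1·c_2 = 0.2085·(-4) + (-0.6255)·(-1) + (-0.6255)·4 + 0.4170·0 = -2.7107.
u_2 = c_2 + 2.7107·q_1 = (-3.4348, -2.6957, 2.3043, 1.1304).
r_{22} = ‖u_2‖ = 5.0648.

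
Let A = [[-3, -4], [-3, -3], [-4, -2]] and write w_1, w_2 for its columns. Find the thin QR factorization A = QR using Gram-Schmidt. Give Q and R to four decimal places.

w_1 = (-3, -3, -4); ‖w_1‖ = 5.8310, so e_1 = (-0.5145, -0.5145, -0.6860).
e_1·w_2 = (-0.5145)·(-4) + (-0.5145)·(-3) + (-0.6860)·(-2) = 4.9735.
u_2 = w_2 − 4.9735·e_1 = (-1.4412, -0.4412, 1.4118).
‖u_2‖ = 2.0651, so e_2 = (-0.6979, -0.2136, 0.6836).

Q = [[-0.5145, -0.6979], [-0.5145, -0.2136], [-0.6860, 0.6836]], R = [[5.8310, 4.9735], [0.0000, 2.0651]]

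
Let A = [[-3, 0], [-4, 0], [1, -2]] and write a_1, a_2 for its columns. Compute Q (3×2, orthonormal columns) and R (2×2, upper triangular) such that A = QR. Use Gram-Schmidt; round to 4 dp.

Q = [[-0.5883, -0.1177], [-0.7845, -0.1569], [0.1961, -0.9806]], R = [[5.0990, -0.3922], [0.0000, 1.9612]]

a_1 = (-3, -4, 1); ‖a_1‖ = 5.0990, so q_1 = (-0.5883, -0.7845, 0.1961).
q_1·a_2 = (-0.5883)·0 + (-0.7845)·0 + 0.1961·(-2) = -0.3922.
u_2 = a_2 + 0.3922·q_1 = (-0.2308, -0.3077, -1.9231).
‖u_2‖ = 1.9612, so q_2 = (-0.1177, -0.1569, -0.9806).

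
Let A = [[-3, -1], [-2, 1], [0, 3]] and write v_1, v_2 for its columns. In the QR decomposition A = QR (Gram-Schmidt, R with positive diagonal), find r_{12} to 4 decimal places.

v_1 = (-3, -2, 0); ‖v_1‖ = 3.6056, so q_1 = (-0.8321, -0.5547, 0.0000).
r_{12} = q_1·v_2 = 0.2774.

r_{12} = 0.2774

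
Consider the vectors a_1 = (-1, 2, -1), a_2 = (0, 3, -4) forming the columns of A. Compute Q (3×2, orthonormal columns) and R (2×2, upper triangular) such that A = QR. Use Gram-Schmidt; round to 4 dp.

Q = [[-0.4082, 0.5774], [0.8165, -0.1155], [-0.4082, -0.8083]], R = [[2.4495, 4.0825], [0.0000, 2.8868]]

q_1 = a_1/‖a_1‖ = (-1, 2, -1)/2.4495 = (-0.4082, 0.8165, -0.4082).
r_{12} = q_1·a_2 = 4.0825.
u_2 = a_2 − 4.0825·q_1 = (1.6667, -0.3333, -2.3333).
‖u_2‖ = 2.8868, so q_2 = (0.5774, -0.1155, -0.8083).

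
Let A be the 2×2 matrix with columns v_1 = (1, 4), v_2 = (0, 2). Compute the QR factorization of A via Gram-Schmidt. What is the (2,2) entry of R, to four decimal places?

v_1 = (1, 4); ‖v_1‖ = 4.1231, so q_1 = (0.2425, 0.9701).
q_1·v_2 = 0.2425·0 + 0.9701·2 = 1.9403.
u_2 = v_2 − 1.9403·q_1 = (-0.4706, 0.1176).
r_{22} = ‖u_2‖ = 0.4851.

r_{22} = 0.4851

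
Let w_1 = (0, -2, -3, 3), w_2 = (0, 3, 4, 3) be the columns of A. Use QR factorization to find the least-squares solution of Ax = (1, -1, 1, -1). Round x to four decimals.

w_1 = (0, -2, -3, 3); ‖w_1‖ = 4.6904, so q_1 = (0.0000, -0.4264, -0.6396, 0.6396).
q_1·w_2 = 0.0000·0 + (-0.4264)·3 + (-0.6396)·4 + 0.6396·3 = -1.9188.
u_2 = w_2 + 1.9188·q_1 = (0.0000, 2.1818, 2.7727, 4.2273).
‖u_2‖ = 5.5062, so q_2 = (0.0000, 0.3962, 0.5036, 0.7677).
Qᵀb = (-0.8528, -0.6604).
Back-substitute: x_2 = -0.6604/5.5062 = -0.1199.
x_1 = (-0.8528 + 1.9188·(-0.1199))/4.6904 = -0.2309.

x = (-0.2309, -0.1199)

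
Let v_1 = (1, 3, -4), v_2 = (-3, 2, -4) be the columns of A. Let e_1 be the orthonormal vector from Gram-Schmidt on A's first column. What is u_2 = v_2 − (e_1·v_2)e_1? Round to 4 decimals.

u_2 = (-3.7308, -0.1923, -1.0769)

v_1 = (1, 3, -4); ‖v_1‖ = 5.0990, so e_1 = (0.1961, 0.5883, -0.7845).
e_1·v_2 = 0.1961·(-3) + 0.5883·2 + (-0.7845)·(-4) = 3.7262.
u_2 = v_2 − 3.7262·e_1 = (-3.7308, -0.1923, -1.0769).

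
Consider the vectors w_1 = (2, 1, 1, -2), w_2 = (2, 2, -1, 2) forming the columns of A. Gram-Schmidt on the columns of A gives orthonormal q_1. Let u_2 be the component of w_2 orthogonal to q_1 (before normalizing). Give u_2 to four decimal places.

w_1 = (2, 1, 1, -2); ‖w_1‖ = 3.1623, so q_1 = (0.6325, 0.3162, 0.3162, -0.6325).
q_1·w_2 = 0.6325·2 + 0.3162·2 + 0.3162·(-1) + (-0.6325)·2 = 0.3162.
u_2 = w_2 − 0.3162·q_1 = (1.8000, 1.9000, -1.1000, 2.2000).

u_2 = (1.8000, 1.9000, -1.1000, 2.2000)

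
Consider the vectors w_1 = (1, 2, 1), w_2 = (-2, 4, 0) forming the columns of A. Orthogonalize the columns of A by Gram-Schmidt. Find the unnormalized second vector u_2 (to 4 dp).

w_1 = (1, 2, 1); ‖w_1‖ = 2.4495, so e_1 = (0.4082, 0.8165, 0.4082).
e_1·w_2 = 0.4082·(-2) + 0.8165·4 + 0.4082·0 = 2.4495.
u_2 = w_2 − 2.4495·e_1 = (-3.0000, 2.0000, -1.0000).

u_2 = (-3.0000, 2.0000, -1.0000)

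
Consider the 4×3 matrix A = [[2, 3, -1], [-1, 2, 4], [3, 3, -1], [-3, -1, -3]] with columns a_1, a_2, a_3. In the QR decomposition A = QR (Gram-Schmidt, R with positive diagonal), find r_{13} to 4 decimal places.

r_{13} = 0.0000

q_1 = a_1/‖a_1‖ = (2, -1, 3, -3)/4.7958 = (0.4170, -0.2085, 0.6255, -0.6255).
r_{13} = q_1·a_3 = 0.0000.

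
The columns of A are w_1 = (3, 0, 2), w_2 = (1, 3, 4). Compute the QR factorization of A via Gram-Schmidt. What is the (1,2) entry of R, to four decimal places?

r_{12} = 3.0509

q_1 = w_1/‖w_1‖ = (3, 0, 2)/3.6056 = (0.8321, 0.0000, 0.5547).
r_{12} = q_1·w_2 = 3.0509.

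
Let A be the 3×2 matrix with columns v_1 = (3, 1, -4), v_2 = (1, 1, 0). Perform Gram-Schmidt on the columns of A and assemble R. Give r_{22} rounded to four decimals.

r_{22} = 1.1767

q_1 = v_1/‖v_1‖ = (3, 1, -4)/5.0990 = (0.5883, 0.1961, -0.7845).
r_{12} = q_1·v_2 = 0.7845.
u_2 = v_2 − 0.7845·q_1 = (0.5385, 0.8462, 0.6154).
r_{22} = ‖u_2‖ = 1.1767.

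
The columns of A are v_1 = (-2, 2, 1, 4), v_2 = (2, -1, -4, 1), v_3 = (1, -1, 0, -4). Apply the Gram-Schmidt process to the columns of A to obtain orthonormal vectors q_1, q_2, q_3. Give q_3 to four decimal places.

q_3 = (-0.2838, 0.7515, -0.4322, -0.4096)

q_1 = v_1/‖v_1‖ = (-2, 2, 1, 4)/5.0000 = (-0.4000, 0.4000, 0.2000, 0.8000).
r_{12} = q_1·v_2 = -1.2000.
u_2 = v_2 + 1.2000·q_1 = (1.5200, -0.5200, -3.7600, 1.9600).
‖u_2‖ = 4.5343, so q_2 = (0.3352, -0.1147, -0.8292, 0.4323).
r_{13} = q_1·v_3 = -4.0000; r_{23} = q_2·v_3 = -1.2791.
u_3 = v_3 + 4.0000·q_1 + 1.2791·q_2 = (-0.1712, 0.4533, -0.2607, -0.2471).
‖u_3‖ = 0.6032, so q_3 = (-0.2838, 0.7515, -0.4322, -0.4096).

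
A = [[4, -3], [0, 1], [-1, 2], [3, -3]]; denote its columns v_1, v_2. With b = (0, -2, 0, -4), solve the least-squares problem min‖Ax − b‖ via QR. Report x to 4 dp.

x = (-0.6667, -0.2319)

v_1 = (4, 0, -1, 3); ‖v_1‖ = 5.0990, so q_1 = (0.7845, 0.0000, -0.1961, 0.5883).
q_1·v_2 = 0.7845·(-3) + 0.0000·1 + (-0.1961)·2 + 0.5883·(-3) = -4.5107.
u_2 = v_2 + 4.5107·q_1 = (0.5385, 1.0000, 1.1154, -0.3462).
‖u_2‖ = 1.6291, so q_2 = (0.3305, 0.6138, 0.6847, -0.2125).
Qᵀb = (-2.3534, -0.3778).
Back-substitute: x_2 = -0.3778/1.6291 = -0.2319.
x_1 = (-2.3534 + 4.5107·(-0.2319))/5.0990 = -0.6667.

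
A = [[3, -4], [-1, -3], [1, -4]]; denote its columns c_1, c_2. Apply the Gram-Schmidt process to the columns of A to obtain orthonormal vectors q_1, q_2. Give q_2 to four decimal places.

q_2 = (-0.0898, -0.8259, -0.5566)

q_1 = c_1/‖c_1‖ = (3, -1, 1)/3.3166 = (0.9045, -0.3015, 0.3015).
r_{12} = q_1·c_2 = -3.9196.
u_2 = c_2 + 3.9196·q_1 = (-0.4545, -4.1818, -2.8182).
‖u_2‖ = 5.0632, so q_2 = (-0.0898, -0.8259, -0.5566).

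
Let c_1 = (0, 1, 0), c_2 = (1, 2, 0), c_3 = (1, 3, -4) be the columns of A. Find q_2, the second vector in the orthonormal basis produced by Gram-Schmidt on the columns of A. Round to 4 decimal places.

c_1 = (0, 1, 0); ‖c_1‖ = 1.0000, so q_1 = (0.0000, 1.0000, 0.0000).
q_1·c_2 = 0.0000·1 + 1.0000·2 + 0.0000·0 = 2.0000.
u_2 = c_2 − 2.0000·q_1 = (1.0000, 0.0000, 0.0000).
‖u_2‖ = 1.0000, so q_2 = (1.0000, 0.0000, 0.0000).

q_2 = (1.0000, 0.0000, 0.0000)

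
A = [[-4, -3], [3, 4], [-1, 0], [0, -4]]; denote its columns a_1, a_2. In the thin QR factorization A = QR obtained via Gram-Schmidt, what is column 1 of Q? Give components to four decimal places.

q_1 = (-0.7845, 0.5883, -0.1961, 0.0000)

a_1 = (-4, 3, -1, 0); ‖a_1‖ = 5.0990, so q_1 = (-0.7845, 0.5883, -0.1961, 0.0000).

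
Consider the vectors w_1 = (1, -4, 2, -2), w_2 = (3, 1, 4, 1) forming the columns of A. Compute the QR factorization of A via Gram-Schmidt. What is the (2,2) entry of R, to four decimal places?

w_1 = (1, -4, 2, -2); ‖w_1‖ = 5.0000, so q_1 = (0.2000, -0.8000, 0.4000, -0.4000).
q_1·w_2 = 0.2000·3 + (-0.8000)·1 + 0.4000·4 + (-0.4000)·1 = 1.0000.
u_2 = w_2 − 1.0000·q_1 = (2.8000, 1.8000, 3.6000, 1.4000).
r_{22} = ‖u_2‖ = 5.0990.

r_{22} = 5.0990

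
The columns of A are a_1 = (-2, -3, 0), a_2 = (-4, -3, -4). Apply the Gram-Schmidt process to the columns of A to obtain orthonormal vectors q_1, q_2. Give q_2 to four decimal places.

q_1 = a_1/‖a_1‖ = (-2, -3, 0)/3.6056 = (-0.5547, -0.8321, 0.0000).
r_{12} = q_1·a_2 = 4.7150.
u_2 = a_2 − 4.7150·q_1 = (-1.3846, 0.9231, -4.0000).
‖u_2‖ = 4.3323, so q_2 = (-0.3196, 0.2131, -0.9233).

q_2 = (-0.3196, 0.2131, -0.9233)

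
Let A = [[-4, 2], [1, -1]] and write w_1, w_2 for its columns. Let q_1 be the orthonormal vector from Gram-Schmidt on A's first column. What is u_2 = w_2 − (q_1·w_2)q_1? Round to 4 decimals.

w_1 = (-4, 1); ‖w_1‖ = 4.1231, so q_1 = (-0.9701, 0.2425).
q_1·w_2 = (-0.9701)·2 + 0.2425·(-1) = -2.1828.
u_2 = w_2 + 2.1828·q_1 = (-0.1176, -0.4706).

u_2 = (-0.1176, -0.4706)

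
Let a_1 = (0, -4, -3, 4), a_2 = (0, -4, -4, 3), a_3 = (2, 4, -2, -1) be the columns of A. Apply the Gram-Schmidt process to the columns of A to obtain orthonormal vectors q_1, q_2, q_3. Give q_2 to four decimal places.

a_1 = (0, -4, -3, 4); ‖a_1‖ = 6.4031, so q_1 = (0.0000, -0.6247, -0.4685, 0.6247).
q_1·a_2 = 0.0000·0 + (-0.6247)·(-4) + (-0.4685)·(-4) + 0.6247·3 = 6.2470.
u_2 = a_2 − 6.2470·q_1 = (0.0000, -0.0976, -1.0732, -0.9024).
‖u_2‖ = 1.4056, so q_2 = (0.0000, -0.0694, -0.7635, -0.6420).

q_2 = (0.0000, -0.0694, -0.7635, -0.6420)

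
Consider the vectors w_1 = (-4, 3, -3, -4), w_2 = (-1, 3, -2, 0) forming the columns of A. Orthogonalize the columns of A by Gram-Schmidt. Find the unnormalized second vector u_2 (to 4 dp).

w_1 = (-4, 3, -3, -4); ‖w_1‖ = 7.0711, so e_1 = (-0.5657, 0.4243, -0.4243, -0.5657).
e_1·w_2 = (-0.5657)·(-1) + 0.4243·3 + (-0.4243)·(-2) + (-0.5657)·0 = 2.6870.
u_2 = w_2 − 2.6870·e_1 = (0.5200, 1.8600, -0.8600, 1.5200).

u_2 = (0.5200, 1.8600, -0.8600, 1.5200)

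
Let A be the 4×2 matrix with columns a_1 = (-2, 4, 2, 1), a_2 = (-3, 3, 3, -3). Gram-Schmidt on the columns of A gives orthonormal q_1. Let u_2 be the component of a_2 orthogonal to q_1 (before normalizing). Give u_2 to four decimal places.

a_1 = (-2, 4, 2, 1); ‖a_1‖ = 5.0000, so q_1 = (-0.4000, 0.8000, 0.4000, 0.2000).
q_1·a_2 = (-0.4000)·(-3) + 0.8000·3 + 0.4000·3 + 0.2000·(-3) = 4.2000.
u_2 = a_2 − 4.2000·q_1 = (-1.3200, -0.3600, 1.3200, -3.8400).

u_2 = (-1.3200, -0.3600, 1.3200, -3.8400)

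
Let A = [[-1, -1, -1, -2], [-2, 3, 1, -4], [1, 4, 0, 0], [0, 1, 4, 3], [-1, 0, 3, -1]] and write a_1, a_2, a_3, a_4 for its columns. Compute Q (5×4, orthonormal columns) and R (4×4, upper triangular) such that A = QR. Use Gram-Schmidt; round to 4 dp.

Q = [[-0.3780, -0.2205, -0.2637, 0.1138], [-0.7559, 0.5238, -0.1877, 0.1958], [0.3780, 0.7994, -0.1207, -0.2561], [0.0000, 0.1930, 0.7822, 0.5506], [-0.3780, -0.0276, 0.5185, -0.7615]], R = [[2.6458, -0.3780, -1.5119, 4.1576], [0.0000, 5.1824, 1.4334, -1.0475], [0.0000, 0.0000, 4.7602, 3.1064], [0.0000, 0.0000, 0.0000, 1.4025]]

a_1 = (-1, -2, 1, 0, -1); ‖a_1‖ = 2.6458, so q_1 = (-0.3780, -0.7559, 0.3780, 0.0000, -0.3780).
q_1·a_2 = (-0.3780)·(-1) + (-0.7559)·3 + 0.3780·4 + 0.0000·1 + (-0.3780)·0 = -0.3780.
u_2 = a_2 + 0.3780·q_1 = (-1.1429, 2.7143, 4.1429, 1.0000, -0.1429).
‖u_2‖ = 5.1824, so q_2 = (-0.2205, 0.5238, 0.7994, 0.1930, -0.0276).
q_1·a_3 = (-0.3780)·(-1) + (-0.7559)·1 + 0.3780·0 + 0.0000·4 + (-0.3780)·3 = -1.5119; q_2·a_3 = (-0.2205)·(-1) + 0.5238·1 + 0.7994·0 + 0.1930·4 + (-0.0276)·3 = 1.4334.
u_3 = a_3 + 1.5119·q_1 − 1.4334·q_2 = (-1.2553, -0.8936, -0.5745, 3.7234, 2.4681).
‖u_3‖ = 4.7602, so q_3 = (-0.2637, -0.1877, -0.1207, 0.7822, 0.5185).
q_1·a_4 = (-0.3780)·(-2) + (-0.7559)·(-4) + 0.3780·0 + 0.0000·3 + (-0.3780)·(-1) = 4.1576; q_2·a_4 = (-0.2205)·(-2) + 0.5238·(-4) + 0.7994·0 + 0.1930·3 + (-0.0276)·(-1) = -1.0475; q_3·a_4 = (-0.2637)·(-2) + (-0.1877)·(-4) + (-0.1207)·0 + 0.7822·3 + 0.5185·(-1) = 3.1064.
u_4 = a_4 − 4.1576·q_1 + 1.0475·q_2 − 3.1064·q_3 = (0.1596, 0.2746, -0.3592, 0.7723, -1.0681).
‖u_4‖ = 1.4025, so q_4 = (0.1138, 0.1958, -0.2561, 0.5506, -0.7615).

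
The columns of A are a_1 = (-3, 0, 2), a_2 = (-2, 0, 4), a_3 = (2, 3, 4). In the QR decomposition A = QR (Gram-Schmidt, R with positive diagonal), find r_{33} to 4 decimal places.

r_{33} = 3.0000

e_1 = a_1/‖a_1‖ = (-3, 0, 2)/3.6056 = (-0.8321, 0.0000, 0.5547).
r_{12} = e_1·a_2 = 3.8829.
u_2 = a_2 − 3.8829·e_1 = (1.2308, 0.0000, 1.8462).
‖u_2‖ = 2.2188, so e_2 = (0.5547, 0.0000, 0.8321).
r_{13} = e_1·a_3 = 0.5547; r_{23} = e_2·a_3 = 4.4376.
u_3 = a_3 − 0.5547·e_1 − 4.4376·e_2 = (0.0000, 3.0000, 0.0000).
r_{33} = ‖u_3‖ = 3.0000.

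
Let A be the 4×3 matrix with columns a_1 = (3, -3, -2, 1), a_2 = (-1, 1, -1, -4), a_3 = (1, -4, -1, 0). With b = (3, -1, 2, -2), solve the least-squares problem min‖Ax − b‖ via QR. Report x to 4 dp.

a_1 = (3, -3, -2, 1); ‖a_1‖ = 4.7958, so q_1 = (0.6255, -0.6255, -0.4170, 0.2085).
q_1·a_2 = 0.6255·(-1) + (-0.6255)·1 + (-0.4170)·(-1) + 0.2085·(-4) = -1.6681.
u_2 = a_2 + 1.6681·q_1 = (0.0435, -0.0435, -1.6957, -3.6522).
‖u_2‖ = 4.0271, so q_2 = (0.0108, -0.0108, -0.4211, -0.9069).
q_1·a_3 = 0.6255·1 + (-0.6255)·(-4) + (-0.4170)·(-1) + 0.2085·0 = 3.5447; q_2·a_3 = 0.0108·1 + (-0.0108)·(-4) + (-0.4211)·(-1) + (-0.9069)·0 = 0.4750.
u_3 = a_3 − 3.5447·q_1 − 0.4750·q_2 = (-1.2225, -1.7775, 0.6783, -0.3083).
‖u_3‖ = 2.2823, so q_3 = (-0.5356, -0.7788, 0.2972, -0.1351).
Qᵀb = (1.2511, 1.0149, 0.0364).
Back-substitute: x_3 = 0.0364/2.2823 = 0.0160.
x_2 = (1.0149 − 0.4750·0.0160)/4.0271 = 0.2501.
x_1 = (1.2511 + 1.6681·0.2501 − 3.5447·0.0160)/4.7958 = 0.3361.

x = (0.3361, 0.2501, 0.0160)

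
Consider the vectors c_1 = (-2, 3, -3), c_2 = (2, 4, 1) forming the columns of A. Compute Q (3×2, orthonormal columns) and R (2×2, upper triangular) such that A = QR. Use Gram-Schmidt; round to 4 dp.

c_1 = (-2, 3, -3); ‖c_1‖ = 4.6904, so q_1 = (-0.4264, 0.6396, -0.6396).
q_1·c_2 = (-0.4264)·2 + 0.6396·4 + (-0.6396)·1 = 1.0660.
u_2 = c_2 − 1.0660·q_1 = (2.4545, 3.3182, 1.6818).
‖u_2‖ = 4.4569, so q_2 = (0.5507, 0.7445, 0.3774).

Q = [[-0.4264, 0.5507], [0.6396, 0.7445], [-0.6396, 0.3774]], R = [[4.6904, 1.0660], [0.0000, 4.4569]]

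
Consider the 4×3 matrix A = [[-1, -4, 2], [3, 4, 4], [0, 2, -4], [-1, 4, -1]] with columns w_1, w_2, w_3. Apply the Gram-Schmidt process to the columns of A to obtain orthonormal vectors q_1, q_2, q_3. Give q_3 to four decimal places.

w_1 = (-1, 3, 0, -1); ‖w_1‖ = 3.3166, so q_1 = (-0.3015, 0.9045, 0.0000, -0.3015).
q_1·w_2 = (-0.3015)·(-4) + 0.9045·4 + 0.0000·2 + (-0.3015)·4 = 3.6181.
u_2 = w_2 − 3.6181·q_1 = (-2.9091, 0.7273, 2.0000, 5.0909).
‖u_2‖ = 6.2377, so q_2 = (-0.4664, 0.1166, 0.3206, 0.8161).
q_1·w_3 = (-0.3015)·2 + 0.9045·4 + 0.0000·(-4) + (-0.3015)·(-1) = 3.3166; q_2·w_3 = (-0.4664)·2 + 0.1166·4 + 0.3206·(-4) + 0.8161·(-1) = -2.5650.
u_3 = w_3 − 3.3166·q_1 + 2.5650·q_2 = (1.8037, 1.2991, -3.1776, 2.0935).
‖u_3‖ = 4.4069, so q_3 = (0.4093, 0.2948, -0.7210, 0.4750).

q_3 = (0.4093, 0.2948, -0.7210, 0.4750)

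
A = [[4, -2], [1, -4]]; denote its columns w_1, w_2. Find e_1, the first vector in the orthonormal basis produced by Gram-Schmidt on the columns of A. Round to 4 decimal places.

e_1 = (0.9701, 0.2425)

w_1 = (4, 1); ‖w_1‖ = 4.1231, so e_1 = (0.9701, 0.2425).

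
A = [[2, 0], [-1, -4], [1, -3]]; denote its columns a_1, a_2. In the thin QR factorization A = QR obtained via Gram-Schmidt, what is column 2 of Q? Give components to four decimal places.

a_1 = (2, -1, 1); ‖a_1‖ = 2.4495, so e_1 = (0.8165, -0.4082, 0.4082).
e_1·a_2 = 0.8165·0 + (-0.4082)·(-4) + 0.4082·(-3) = 0.4082.
u_2 = a_2 − 0.4082·e_1 = (-0.3333, -3.8333, -3.1667).
‖u_2‖ = 4.9833, so e_2 = (-0.0669, -0.7692, -0.6355).

e_2 = (-0.0669, -0.7692, -0.6355)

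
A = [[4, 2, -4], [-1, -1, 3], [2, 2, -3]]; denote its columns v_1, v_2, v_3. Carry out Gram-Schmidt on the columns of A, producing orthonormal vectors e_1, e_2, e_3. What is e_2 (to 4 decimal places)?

e_2 = (-0.4880, -0.3904, 0.7807)

e_1 = v_1/‖v_1‖ = (4, -1, 2)/4.5826 = (0.8729, -0.2182, 0.4364).
r_{12} = e_1·v_2 = 2.8368.
u_2 = v_2 − 2.8368·e_1 = (-0.4762, -0.3810, 0.7619).
‖u_2‖ = 0.9759, so e_2 = (-0.4880, -0.3904, 0.7807).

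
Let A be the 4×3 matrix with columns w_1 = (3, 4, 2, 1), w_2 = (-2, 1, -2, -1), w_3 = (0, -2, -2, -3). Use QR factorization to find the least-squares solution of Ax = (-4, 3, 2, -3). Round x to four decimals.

w_1 = (3, 4, 2, 1); ‖w_1‖ = 5.4772, so q_1 = (0.5477, 0.7303, 0.3651, 0.1826).
q_1·w_2 = 0.5477·(-2) + 0.7303·1 + 0.3651·(-2) + 0.1826·(-1) = -1.2780.
u_2 = w_2 + 1.2780·q_1 = (-1.3000, 1.9333, -1.5333, -0.7667).
‖u_2‖ = 2.8925, so q_2 = (-0.4494, 0.6684, -0.5301, -0.2651).
q_1·w_3 = 0.5477·0 + 0.7303·(-2) + 0.3651·(-2) + 0.1826·(-3) = -2.7386; q_2·w_3 = (-0.4494)·0 + 0.6684·(-2) + (-0.5301)·(-2) + (-0.2651)·(-3) = 0.5186.
u_3 = w_3 + 2.7386·q_1 − 0.5186·q_2 = (1.7331, -0.3466, -0.7251, -2.3625).
‖u_3‖ = 3.0383, so q_3 = (0.5704, -0.1141, -0.2387, -0.7776).
Qᵀb = (0.1826, 3.5379, -0.7684).
Back-substitute: x_3 = -0.7684/3.0383 = -0.2529.
x_2 = (3.5379 − 0.5186·(-0.2529))/2.8925 = 1.2685.
x_1 = (0.1826 + 1.2780·1.2685 + 2.7386·(-0.2529))/5.4772 = 0.2028.

x = (0.2028, 1.2685, -0.2529)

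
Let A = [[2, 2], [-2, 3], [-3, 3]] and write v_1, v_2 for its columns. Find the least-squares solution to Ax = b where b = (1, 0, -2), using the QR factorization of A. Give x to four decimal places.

v_1 = (2, -2, -3); ‖v_1‖ = 4.1231, so q_1 = (0.4851, -0.4851, -0.7276).
q_1·v_2 = 0.4851·2 + (-0.4851)·3 + (-0.7276)·3 = -2.6679.
u_2 = v_2 + 2.6679·q_1 = (3.2941, 1.7059, 1.0588).
‖u_2‖ = 3.8578, so q_2 = (0.8539, 0.4422, 0.2745).
Qᵀb = (1.9403, 0.3050).
Back-substitute: x_2 = 0.3050/3.8578 = 0.0791.
x_1 = (1.9403 + 2.6679·0.0791)/4.1231 = 0.5217.

x = (0.5217, 0.0791)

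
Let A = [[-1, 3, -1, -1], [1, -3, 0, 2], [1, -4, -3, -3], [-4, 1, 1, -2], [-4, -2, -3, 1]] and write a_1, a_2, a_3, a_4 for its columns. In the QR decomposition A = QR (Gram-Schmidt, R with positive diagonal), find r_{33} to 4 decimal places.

r_{33} = 3.3667

q_1 = a_1/‖a_1‖ = (-1, 1, 1, -4, -4)/5.9161 = (-0.1690, 0.1690, 0.1690, -0.6761, -0.6761).
r_{12} = q_1·a_2 = -1.0142.
u_2 = a_2 + 1.0142·q_1 = (2.8286, -2.8286, -3.8286, 0.3143, -2.6857).
‖u_2‖ = 6.1621, so q_2 = (0.4590, -0.4590, -0.6213, 0.0510, -0.4358).
r_{13} = q_1·a_3 = 1.0142; r_{23} = q_2·a_3 = 2.7634.
u_3 = a_3 − 1.0142·q_1 − 2.7634·q_2 = (-2.0971, 1.0971, -1.4545, 1.5448, -1.1099).
r_{33} = ‖u_3‖ = 3.3667.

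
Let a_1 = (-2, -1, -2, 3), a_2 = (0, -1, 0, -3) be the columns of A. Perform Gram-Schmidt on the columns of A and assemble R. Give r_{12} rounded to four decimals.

a_1 = (-2, -1, -2, 3); ‖a_1‖ = 4.2426, so e_1 = (-0.4714, -0.2357, -0.4714, 0.7071).
r_{12} = e_1·a_2 = -1.8856.

r_{12} = -1.8856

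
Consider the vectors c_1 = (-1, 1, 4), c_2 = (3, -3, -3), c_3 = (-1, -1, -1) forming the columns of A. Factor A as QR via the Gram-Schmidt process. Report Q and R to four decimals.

Q = [[-0.2357, 0.6667, -0.7071], [0.2357, -0.6667, -0.7071], [0.9428, 0.3333, 0.0000]], R = [[4.2426, -4.2426, -0.9428], [0.0000, 3.0000, -0.3333], [0.0000, 0.0000, 1.4142]]

c_1 = (-1, 1, 4); ‖c_1‖ = 4.2426, so q_1 = (-0.2357, 0.2357, 0.9428).
q_1·c_2 = (-0.2357)·3 + 0.2357·(-3) + 0.9428·(-3) = -4.2426.
u_2 = c_2 + 4.2426·q_1 = (2.0000, -2.0000, 1.0000).
‖u_2‖ = 3.0000, so q_2 = (0.6667, -0.6667, 0.3333).
q_1·c_3 = (-0.2357)·(-1) + 0.2357·(-1) + 0.9428·(-1) = -0.9428; q_2·c_3 = 0.6667·(-1) + (-0.6667)·(-1) + 0.3333·(-1) = -0.3333.
u_3 = c_3 + 0.9428·q_1 + 0.3333·q_2 = (-1.0000, -1.0000, 0.0000).
‖u_3‖ = 1.4142, so q_3 = (-0.7071, -0.7071, 0.0000).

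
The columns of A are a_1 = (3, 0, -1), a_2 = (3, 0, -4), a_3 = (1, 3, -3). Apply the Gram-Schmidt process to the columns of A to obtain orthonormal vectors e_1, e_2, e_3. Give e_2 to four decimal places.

e_1 = a_1/‖a_1‖ = (3, 0, -1)/3.1623 = (0.9487, 0.0000, -0.3162).
r_{12} = e_1·a_2 = 4.1110.
u_2 = a_2 − 4.1110·e_1 = (-0.9000, 0.0000, -2.7000).
‖u_2‖ = 2.8460, so e_2 = (-0.3162, 0.0000, -0.9487).

e_2 = (-0.3162, 0.0000, -0.9487)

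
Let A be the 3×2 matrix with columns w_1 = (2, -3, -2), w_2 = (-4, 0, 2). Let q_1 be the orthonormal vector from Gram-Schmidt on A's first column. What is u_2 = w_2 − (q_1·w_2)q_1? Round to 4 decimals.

w_1 = (2, -3, -2); ‖w_1‖ = 4.1231, so q_1 = (0.4851, -0.7276, -0.4851).
q_1·w_2 = 0.4851·(-4) + (-0.7276)·0 + (-0.4851)·2 = -2.9104.
u_2 = w_2 + 2.9104·q_1 = (-2.5882, -2.1176, 0.5882).

u_2 = (-2.5882, -2.1176, 0.5882)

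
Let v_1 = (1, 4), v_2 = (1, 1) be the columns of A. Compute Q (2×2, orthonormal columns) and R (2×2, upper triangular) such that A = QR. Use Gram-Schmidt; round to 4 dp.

Q = [[0.2425, 0.9701], [0.9701, -0.2425]], R = [[4.1231, 1.2127], [0.0000, 0.7276]]

v_1 = (1, 4); ‖v_1‖ = 4.1231, so e_1 = (0.2425, 0.9701).
e_1·v_2 = 0.2425·1 + 0.9701·1 = 1.2127.
u_2 = v_2 − 1.2127·e_1 = (0.7059, -0.1765).
‖u_2‖ = 0.7276, so e_2 = (0.9701, -0.2425).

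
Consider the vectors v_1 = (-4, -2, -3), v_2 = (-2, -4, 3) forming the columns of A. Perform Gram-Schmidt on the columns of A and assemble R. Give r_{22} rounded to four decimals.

v_1 = (-4, -2, -3); ‖v_1‖ = 5.3852, so q_1 = (-0.7428, -0.3714, -0.5571).
q_1·v_2 = (-0.7428)·(-2) + (-0.3714)·(-4) + (-0.5571)·3 = 1.2999.
u_2 = v_2 − 1.2999·q_1 = (-1.0345, -3.5172, 3.7241).
r_{22} = ‖u_2‖ = 5.2259.

r_{22} = 5.2259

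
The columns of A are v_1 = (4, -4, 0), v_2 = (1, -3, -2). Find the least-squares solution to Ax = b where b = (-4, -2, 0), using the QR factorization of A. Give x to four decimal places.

q_1 = v_1/‖v_1‖ = (4, -4, 0)/5.6569 = (0.7071, -0.7071, 0.0000).
r_{12} = q_1·v_2 = 2.8284.
u_2 = v_2 − 2.8284·q_1 = (-1.0000, -1.0000, -2.0000).
‖u_2‖ = 2.4495, so q_2 = (-0.4082, -0.4082, -0.8165).
Qᵀb = (-1.4142, 2.4495).
Back-substitute: x_2 = 2.4495/2.4495 = 1.0000.
x_1 = (-1.4142 − 2.8284·1.0000)/5.6569 = -0.7500.

x = (-0.7500, 1.0000)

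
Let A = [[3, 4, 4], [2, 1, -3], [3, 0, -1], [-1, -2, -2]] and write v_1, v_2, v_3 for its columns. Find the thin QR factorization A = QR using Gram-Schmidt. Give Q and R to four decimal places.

v_1 = (3, 2, 3, -1); ‖v_1‖ = 4.7958, so q_1 = (0.6255, 0.4170, 0.6255, -0.2085).
q_1·v_2 = 0.6255·4 + 0.4170·1 + 0.6255·0 + (-0.2085)·(-2) = 3.3362.
u_2 = v_2 − 3.3362·q_1 = (1.9130, -0.3913, -2.0870, -1.3043).
‖u_2‖ = 3.1416, so q_2 = (0.6089, -0.1246, -0.6643, -0.4152).
q_1·v_3 = 0.6255·4 + 0.4170·(-3) + 0.6255·(-1) + (-0.2085)·(-2) = 1.0426; q_2·v_3 = 0.6089·4 + (-0.1246)·(-3) + (-0.6643)·(-1) + (-0.4152)·(-2) = 4.3041.
u_3 = v_3 − 1.0426·q_1 − 4.3041·q_2 = (0.7269, -2.8987, 1.2070, 0.0044).
‖u_3‖ = 3.2230, so q_3 = (0.2255, -0.8994, 0.3745, 0.0014).

Q = [[0.6255, 0.6089, 0.2255], [0.4170, -0.1246, -0.8994], [0.6255, -0.6643, 0.3745], [-0.2085, -0.4152, 0.0014]], R = [[4.7958, 3.3362, 1.0426], [0.0000, 3.1416, 4.3041], [0.0000, 0.0000, 3.2230]]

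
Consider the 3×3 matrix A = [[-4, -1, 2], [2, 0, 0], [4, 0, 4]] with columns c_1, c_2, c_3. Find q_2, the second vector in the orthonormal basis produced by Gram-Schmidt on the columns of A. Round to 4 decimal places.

c_1 = (-4, 2, 4); ‖c_1‖ = 6.0000, so q_1 = (-0.6667, 0.3333, 0.6667).
q_1·c_2 = (-0.6667)·(-1) + 0.3333·0 + 0.6667·0 = 0.6667.
u_2 = c_2 − 0.6667·q_1 = (-0.5556, -0.2222, -0.4444).
‖u_2‖ = 0.7454, so q_2 = (-0.7454, -0.2981, -0.5963).

q_2 = (-0.7454, -0.2981, -0.5963)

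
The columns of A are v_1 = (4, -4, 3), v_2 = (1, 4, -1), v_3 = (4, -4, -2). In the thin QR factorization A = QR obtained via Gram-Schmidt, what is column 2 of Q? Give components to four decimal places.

v_1 = (4, -4, 3); ‖v_1‖ = 6.4031, so q_1 = (0.6247, -0.6247, 0.4685).
q_1·v_2 = 0.6247·1 + (-0.6247)·4 + 0.4685·(-1) = -2.3426.
u_2 = v_2 + 2.3426·q_1 = (2.4634, 2.5366, 0.0976).
‖u_2‖ = 3.5373, so q_2 = (0.6964, 0.7171, 0.0276).

q_2 = (0.6964, 0.7171, 0.0276)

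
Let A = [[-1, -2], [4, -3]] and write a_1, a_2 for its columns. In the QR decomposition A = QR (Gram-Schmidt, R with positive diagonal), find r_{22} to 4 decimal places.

q_1 = a_1/‖a_1‖ = (-1, 4)/4.1231 = (-0.2425, 0.9701).
r_{12} = q_1·a_2 = -2.4254.
u_2 = a_2 + 2.4254·q_1 = (-2.5882, -0.6471).
r_{22} = ‖u_2‖ = 2.6679.

r_{22} = 2.6679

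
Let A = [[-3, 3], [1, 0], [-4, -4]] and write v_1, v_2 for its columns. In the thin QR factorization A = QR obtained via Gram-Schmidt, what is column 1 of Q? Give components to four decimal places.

q_1 = (-0.5883, 0.1961, -0.7845)

v_1 = (-3, 1, -4); ‖v_1‖ = 5.0990, so q_1 = (-0.5883, 0.1961, -0.7845).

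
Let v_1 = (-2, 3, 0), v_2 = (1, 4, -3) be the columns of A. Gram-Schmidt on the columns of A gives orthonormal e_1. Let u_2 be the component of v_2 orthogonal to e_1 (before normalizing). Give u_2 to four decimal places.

u_2 = (2.5385, 1.6923, -3.0000)

v_1 = (-2, 3, 0); ‖v_1‖ = 3.6056, so e_1 = (-0.5547, 0.8321, 0.0000).
e_1·v_2 = (-0.5547)·1 + 0.8321·4 + 0.0000·(-3) = 2.7735.
u_2 = v_2 − 2.7735·e_1 = (2.5385, 1.6923, -3.0000).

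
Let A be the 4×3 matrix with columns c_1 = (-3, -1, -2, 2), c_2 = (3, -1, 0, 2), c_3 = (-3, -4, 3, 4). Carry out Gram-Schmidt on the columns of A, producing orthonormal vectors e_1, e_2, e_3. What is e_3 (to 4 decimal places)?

e_3 = (-0.2773, -0.4390, 0.8318, 0.1964)

c_1 = (-3, -1, -2, 2); ‖c_1‖ = 4.2426, so e_1 = (-0.7071, -0.2357, -0.4714, 0.4714).
e_1·c_2 = (-0.7071)·3 + (-0.2357)·(-1) + (-0.4714)·0 + 0.4714·2 = -0.9428.
u_2 = c_2 + 0.9428·e_1 = (2.3333, -1.2222, -0.4444, 2.4444).
‖u_2‖ = 3.6209, so e_2 = (0.6444, -0.3375, -0.1227, 0.6751).
e_1·c_3 = (-0.7071)·(-3) + (-0.2357)·(-4) + (-0.4714)·3 + 0.4714·4 = 3.5355; e_2·c_3 = 0.6444·(-3) + (-0.3375)·(-4) + (-0.1227)·3 + 0.6751·4 = 1.7491.
u_3 = c_3 − 3.5355·e_1 − 1.7491·e_2 = (-1.6271, -2.5763, 4.8814, 1.1525).
‖u_3‖ = 5.8686, so e_3 = (-0.2773, -0.4390, 0.8318, 0.1964).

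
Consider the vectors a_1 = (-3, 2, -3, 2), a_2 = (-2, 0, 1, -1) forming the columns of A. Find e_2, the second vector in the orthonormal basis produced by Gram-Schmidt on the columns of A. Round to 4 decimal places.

a_1 = (-3, 2, -3, 2); ‖a_1‖ = 5.0990, so e_1 = (-0.5883, 0.3922, -0.5883, 0.3922).
e_1·a_2 = (-0.5883)·(-2) + 0.3922·0 + (-0.5883)·1 + 0.3922·(-1) = 0.1961.
u_2 = a_2 − 0.1961·e_1 = (-1.8846, -0.0769, 1.1154, -1.0769).
‖u_2‖ = 2.4416, so e_2 = (-0.7719, -0.0315, 0.4568, -0.4411).

e_2 = (-0.7719, -0.0315, 0.4568, -0.4411)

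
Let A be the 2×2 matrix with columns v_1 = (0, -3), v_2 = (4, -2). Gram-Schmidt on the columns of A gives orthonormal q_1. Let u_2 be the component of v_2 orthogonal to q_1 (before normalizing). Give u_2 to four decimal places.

v_1 = (0, -3); ‖v_1‖ = 3.0000, so q_1 = (0.0000, -1.0000).
q_1·v_2 = 0.0000·4 + (-1.0000)·(-2) = 2.0000.
u_2 = v_2 − 2.0000·q_1 = (4.0000, 0.0000).

u_2 = (4.0000, 0.0000)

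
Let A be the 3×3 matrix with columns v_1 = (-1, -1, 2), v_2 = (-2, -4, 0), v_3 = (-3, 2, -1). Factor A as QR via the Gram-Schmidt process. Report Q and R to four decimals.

Q = [[-0.4082, -0.2673, -0.8729], [-0.4082, -0.8018, 0.4364], [0.8165, -0.5345, -0.2182]], R = [[2.4495, 2.4495, -0.4082], [0.0000, 3.7417, -0.2673], [0.0000, 0.0000, 3.7097]]

e_1 = v_1/‖v_1‖ = (-1, -1, 2)/2.4495 = (-0.4082, -0.4082, 0.8165).
r_{12} = e_1·v_2 = 2.4495.
u_2 = v_2 − 2.4495·e_1 = (-1.0000, -3.0000, -2.0000).
‖u_2‖ = 3.7417, so e_2 = (-0.2673, -0.8018, -0.5345).
r_{13} = e_1·v_3 = -0.4082; r_{23} = e_2·v_3 = -0.2673.
u_3 = v_3 + 0.4082·e_1 + 0.2673·e_2 = (-3.2381, 1.6190, -0.8095).
‖u_3‖ = 3.7097, so e_3 = (-0.8729, 0.4364, -0.2182).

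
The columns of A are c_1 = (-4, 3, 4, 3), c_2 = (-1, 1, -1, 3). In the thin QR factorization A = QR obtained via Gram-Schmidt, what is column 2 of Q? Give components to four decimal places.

c_1 = (-4, 3, 4, 3); ‖c_1‖ = 7.0711, so e_1 = (-0.5657, 0.4243, 0.5657, 0.4243).
e_1·c_2 = (-0.5657)·(-1) + 0.4243·1 + 0.5657·(-1) + 0.4243·3 = 1.6971.
u_2 = c_2 − 1.6971·e_1 = (-0.0400, 0.2800, -1.9600, 2.2800).
‖u_2‖ = 3.0199, so e_2 = (-0.0132, 0.0927, -0.6490, 0.7550).

e_2 = (-0.0132, 0.0927, -0.6490, 0.7550)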